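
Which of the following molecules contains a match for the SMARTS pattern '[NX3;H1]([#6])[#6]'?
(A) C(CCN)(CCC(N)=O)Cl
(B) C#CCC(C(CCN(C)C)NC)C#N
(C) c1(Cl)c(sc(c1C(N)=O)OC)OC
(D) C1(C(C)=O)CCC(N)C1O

[NX3;H1]([#6])[#6] describes a trivalent nitrogen with one H, bonded to two carbons (a secondary amine).
(A) has a primary amino group (-NH2) but the nitrogen has H2 and only one carbon neighbour.
(B) contains an N-methylamino group (-NHCH3), which satisfies every atom and bond constraint.
(C) has a primary amide (-C(=O)NH2) but the -C(=O)NH2 nitrogen has H2, not H1.
(D) has a primary amino group (-NH2) but the nitrogen has H2 and only one carbon neighbour.
So the answer is (B).

B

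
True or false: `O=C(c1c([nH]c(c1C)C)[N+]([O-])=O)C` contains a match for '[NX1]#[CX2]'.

False

The pattern [NX1]#[CX2] describes a nitrogen triple-bonded to a two-connected carbon — a nitrile.
The closest candidate here is a nitro group (-[N+](=O)[O-]), but there is no C#N triple bond. No other fragment satisfies the full query, so there is no match.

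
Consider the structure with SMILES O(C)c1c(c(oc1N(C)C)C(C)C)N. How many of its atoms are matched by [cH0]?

The query [cH0] means: aromatic carbon with no attached hydrogen (substituted or ring-fusion).
Check the 14 heavy atoms by environment: 1× o (aromatic, H0) → no; 4× c (aromatic, H0) → match; 1× O (H0) → no; 5× C (H3) → no; 1× N (H2) → no; 1× C (H1) → no; 1× N (H0) → no.
That gives 4 matching atoms.

4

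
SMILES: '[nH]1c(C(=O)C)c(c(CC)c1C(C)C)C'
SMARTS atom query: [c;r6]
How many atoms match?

The query [c;r6] means: aromatic carbon that belongs to a six-membered ring.
Check the 14 heavy atoms by environment: 1× n (aromatic, in 5-ring) → no; 4× c (aromatic, in 5-ring) → no; 8× C (acyclic) → no; 1× O (acyclic) → no.
No environment satisfies the query, so 0 matching atoms.

0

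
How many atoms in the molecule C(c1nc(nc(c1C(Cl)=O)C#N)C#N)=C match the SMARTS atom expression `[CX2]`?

2

The query [CX2] means: C with X2: aliphatic carbon with exactly 2 total connections.
Check the 15 heavy atoms by environment: 2× n (aromatic, X2) → no; 4× c (aromatic, X3) → no; 2× C (X2) → match; 2× N (X1) → no; 3× C (X3) → no; 1× O (X1) → no; 1× Cl (X1) → no.
That gives 2 matching atoms.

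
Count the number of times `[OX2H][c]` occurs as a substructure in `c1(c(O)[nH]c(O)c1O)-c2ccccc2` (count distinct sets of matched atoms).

3

[OX2H][c] is the SMARTS for a phenol: a hydroxyl oxygen attached to an aromatic carbon.
The molecule carries 3 separate instances of a hydroxyl group (-OH) meeting every constraint; each maps to a distinct set of atoms, giving 3 matches.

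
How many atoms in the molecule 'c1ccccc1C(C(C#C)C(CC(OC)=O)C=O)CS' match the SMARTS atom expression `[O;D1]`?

2

The query [O;D1] means: aliphatic oxygen bonded to exactly one heavy atom.
Check the 20 heavy atoms by environment: 4× C (D2) → no; 4× C (D3) → no; 2× O (D1) → match; 1× O (D2) → no; 2× C (D1) → no; 1× c (aromatic, D3) → no; 5× c (aromatic, D2) → no; 1× S (D1) → no.
That gives 2 matching atoms.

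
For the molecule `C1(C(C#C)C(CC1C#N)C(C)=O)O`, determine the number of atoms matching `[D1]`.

The query [D1] means: atom with exactly one heavy-atom neighbour (degree 1).
Check the 13 heavy atoms by environment: 5× C (D3) → no; 3× C (D2) → no; 2× O (D1) → match; 2× C (D1) → match; 1× N (D1) → match.
Summing the matching environments: 2 + 2 + 1 = 5 matching atoms.

5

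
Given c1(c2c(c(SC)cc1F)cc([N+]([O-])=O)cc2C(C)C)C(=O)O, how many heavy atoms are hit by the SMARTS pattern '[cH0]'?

7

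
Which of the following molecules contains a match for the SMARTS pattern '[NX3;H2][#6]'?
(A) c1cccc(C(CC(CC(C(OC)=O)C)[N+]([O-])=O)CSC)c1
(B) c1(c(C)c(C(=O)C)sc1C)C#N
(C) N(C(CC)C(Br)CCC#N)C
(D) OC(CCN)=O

D

[NX3;H2][#6] describes a trivalent nitrogen with two H attached to carbon (a primary amine).
(A) has a nitro group (-[N+](=O)[O-]) but the nitrogen is [N+] with no H, not NX3H2.
(B) has a nitrile (-C#N) but the nitrogen is NX1 (triple-bonded), not NX3 with two H.
(C) has a nitrile (-C#N) but the nitrogen is NX1 (triple-bonded), not NX3 with two H.
(D) contains a primary amino group (-NH2), which satisfies every atom and bond constraint.
So the answer is (D).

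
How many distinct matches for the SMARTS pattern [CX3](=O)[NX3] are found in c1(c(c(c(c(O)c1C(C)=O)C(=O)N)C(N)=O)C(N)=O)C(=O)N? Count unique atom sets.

[CX3](=O)[NX3] is the SMARTS for an amide: a carbonyl carbon bonded to a trivalent nitrogen.
The molecule carries 4 separate instances of a primary amide (-C(=O)NH2) meeting every constraint; each maps to a distinct set of atoms, giving 4 matches.

4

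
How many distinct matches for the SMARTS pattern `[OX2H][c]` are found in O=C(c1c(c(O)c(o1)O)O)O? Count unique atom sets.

[OX2H][c] is the SMARTS for a phenol: a hydroxyl oxygen attached to an aromatic carbon.
The molecule carries 3 separate instances of a hydroxyl group (-OH) meeting every constraint; each maps to a distinct set of atoms, giving 3 matches.

3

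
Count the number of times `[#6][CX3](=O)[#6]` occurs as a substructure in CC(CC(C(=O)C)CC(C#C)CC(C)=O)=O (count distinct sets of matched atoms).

3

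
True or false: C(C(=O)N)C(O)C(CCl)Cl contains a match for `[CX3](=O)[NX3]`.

The pattern [CX3](=O)[NX3] describes a carbonyl carbon bonded to a trivalent nitrogen — an amide.
The molecule carries a primary amide (-C(=O)NH2), whose atoms satisfy every constraint of the query, so the pattern matches.

True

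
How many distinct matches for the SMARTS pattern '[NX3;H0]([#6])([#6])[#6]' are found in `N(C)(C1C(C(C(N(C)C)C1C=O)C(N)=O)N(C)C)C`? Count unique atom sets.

3

[NX3;H0]([#6])([#6])[#6] is the SMARTS for a tertiary amine: a trivalent nitrogen with no H, bonded to three carbons.
The molecule carries 3 separate instances of a dimethylamino group (-N(CH3)2) meeting every constraint; each maps to a distinct set of atoms, giving 3 matches.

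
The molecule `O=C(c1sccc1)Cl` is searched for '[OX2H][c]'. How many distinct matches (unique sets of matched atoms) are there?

0

[OX2H][c] is the SMARTS for a phenol: a hydroxyl oxygen attached to an aromatic carbon.
No fragment in the molecule satisfies every constraint, giving 0 matches.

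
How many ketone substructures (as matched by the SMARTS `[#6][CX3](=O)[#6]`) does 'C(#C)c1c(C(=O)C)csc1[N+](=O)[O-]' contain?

1

[#6][CX3](=O)[#6] is the SMARTS for a ketone: a carbonyl carbon (no H) flanked by two carbons.
Exactly one fragment in the molecule meets all constraints, giving 1 match.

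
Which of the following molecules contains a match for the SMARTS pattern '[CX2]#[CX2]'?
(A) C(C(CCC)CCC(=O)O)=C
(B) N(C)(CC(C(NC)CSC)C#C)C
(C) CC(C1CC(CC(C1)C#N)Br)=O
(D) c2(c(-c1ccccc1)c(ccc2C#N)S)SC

B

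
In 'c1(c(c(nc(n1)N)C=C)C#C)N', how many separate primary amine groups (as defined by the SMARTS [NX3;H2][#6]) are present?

[NX3;H2][#6] is the SMARTS for a primary amine: a trivalent nitrogen with two H attached to carbon.
The molecule carries 2 separate instances of a primary amino group (-NH2) meeting every constraint; each maps to a distinct set of atoms, giving 2 matches.

2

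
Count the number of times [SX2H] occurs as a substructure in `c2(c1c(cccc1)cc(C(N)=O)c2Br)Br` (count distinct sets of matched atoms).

0

[SX2H] is the SMARTS for a thiol: an aliphatic sulfur with two connections, one being H.
No fragment in the molecule satisfies every constraint, giving 0 matches.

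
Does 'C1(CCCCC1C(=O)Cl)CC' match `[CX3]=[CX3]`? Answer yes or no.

The pattern [CX3]=[CX3] describes a non-aromatic C=C double bond between two sp2 carbons — an alkene.
The closest candidate here is an ethyl group (-CH2CH3), but its C-C bond is a single bond between CX4 carbons, not CX3=CX3. No other fragment satisfies the full query, so there is no match.

No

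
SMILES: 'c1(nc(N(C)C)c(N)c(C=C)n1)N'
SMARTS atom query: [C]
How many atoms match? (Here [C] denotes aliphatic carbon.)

4

The query [C] means: uppercase C matches aliphatic (non-aromatic) carbon only.
Check the 13 heavy atoms by environment: 2× n (aromatic) → no; 4× c (aromatic) → no; 3× N → no; 4× C → match.
That gives 4 matching atoms.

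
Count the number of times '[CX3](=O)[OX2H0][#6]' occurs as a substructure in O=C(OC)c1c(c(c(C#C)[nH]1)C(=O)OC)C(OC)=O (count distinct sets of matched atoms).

3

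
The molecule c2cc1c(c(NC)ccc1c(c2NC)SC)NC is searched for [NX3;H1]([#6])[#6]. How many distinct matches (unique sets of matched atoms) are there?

[NX3;H1]([#6])[#6] is the SMARTS for a secondary amine: a trivalent nitrogen with one H, bonded to two carbons.
The molecule carries 3 separate instances of an N-methylamino group (-NHCH3) meeting every constraint; each maps to a distinct set of atoms, giving 3 matches.

3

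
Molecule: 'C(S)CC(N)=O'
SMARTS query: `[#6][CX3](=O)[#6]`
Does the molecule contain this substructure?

The pattern [#6][CX3](=O)[#6] describes a carbonyl carbon (no H) flanked by two carbons — a ketone.
The closest candidate here is a primary amide (-C(=O)NH2), but one neighbour of the carbonyl carbon is N, not C. No other fragment satisfies the full query, so there is no match.

No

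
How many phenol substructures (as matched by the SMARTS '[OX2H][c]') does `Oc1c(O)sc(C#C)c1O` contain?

3

[OX2H][c] is the SMARTS for a phenol: a hydroxyl oxygen attached to an aromatic carbon.
The molecule carries 3 separate instances of a hydroxyl group (-OH) meeting every constraint; each maps to a distinct set of atoms, giving 3 matches.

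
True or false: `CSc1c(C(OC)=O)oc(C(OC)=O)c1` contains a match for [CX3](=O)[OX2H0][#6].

True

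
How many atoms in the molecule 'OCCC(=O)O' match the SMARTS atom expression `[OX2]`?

Check the 6 heavy atoms by environment: 2× C (X4) → no; 1× C (X3) → no; 1× O (X1) → no; 2× O (X2) → match.
That gives 2 matching atoms.

2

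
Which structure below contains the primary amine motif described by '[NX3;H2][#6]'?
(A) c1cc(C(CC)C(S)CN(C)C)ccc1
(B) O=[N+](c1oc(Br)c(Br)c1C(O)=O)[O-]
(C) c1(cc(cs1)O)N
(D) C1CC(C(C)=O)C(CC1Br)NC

C

[NX3;H2][#6] describes a trivalent nitrogen with two H attached to carbon (a primary amine).
(A) has a dimethylamino group (-N(CH3)2) but the nitrogen has H0, not H2.
(B) has a nitro group (-[N+](=O)[O-]) but the nitrogen is [N+] with no H, not NX3H2.
(C) contains a primary amino group (-NH2), which satisfies every atom and bond constraint.
(D) has an N-methylamino group (-NHCH3) but the nitrogen bears two carbons and only one H (H1), not H2.
So the answer is (C).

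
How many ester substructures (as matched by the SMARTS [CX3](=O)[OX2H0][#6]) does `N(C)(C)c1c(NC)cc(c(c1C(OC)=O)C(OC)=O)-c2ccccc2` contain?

2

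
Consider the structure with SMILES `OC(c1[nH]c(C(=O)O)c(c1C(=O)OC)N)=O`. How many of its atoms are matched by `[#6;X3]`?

The query [#6;X3] means: any carbon (aromatic or not) with three total connections.
Check the 16 heavy atoms by environment: 1× n (aromatic, X3) → no; 4× c (aromatic, X3) → match; 3× C (X3) → match; 3× O (X1) → no; 3× O (X2) → no; 1× C (X4) → no; 1× N (X3) → no.
Summing the matching environments: 4 + 3 = 7 matching atoms.

7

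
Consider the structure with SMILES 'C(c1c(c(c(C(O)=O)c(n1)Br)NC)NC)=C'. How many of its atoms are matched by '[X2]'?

The query [X2] means: any atom with exactly two total connections (bonds + H).
Check the 16 heavy atoms by environment: 1× n (aromatic, X2) → match; 5× c (aromatic, X3) → no; 3× C (X3) → no; 1× O (X1) → no; 1× O (X2) → match; 2× N (X3) → no; 2× C (X4) → no; 1× Br (X1) → no.
Summing the matching environments: 1 + 1 = 2 matching atoms.

2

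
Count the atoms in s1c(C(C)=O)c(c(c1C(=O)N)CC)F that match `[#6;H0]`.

6

The query [#6;H0] means: any carbon with no attached hydrogen.
Check the 14 heavy atoms by environment: 1× s (aromatic, H0) → no; 4× c (aromatic, H0) → match; 2× C (H0) → match; 2× O (H0) → no; 2× C (H3) → no; 1× C (H2) → no; 1× F (H0) → no; 1× N (H2) → no.
Summing the matching environments: 4 + 2 = 6 matching atoms.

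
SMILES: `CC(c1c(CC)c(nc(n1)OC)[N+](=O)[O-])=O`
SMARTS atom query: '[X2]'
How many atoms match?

Check the 16 heavy atoms by environment: 2× n (aromatic, X2) → match; 4× c (aromatic, X3) → no; 1× O (X2) → match; 4× C (X4) → no; 1× N (charge +1, X3) → no; 1× O (charge -1, X1) → no; 2× O (X1) → no; 1× C (X3) → no.
Summing the matching environments: 2 + 1 = 3 matching atoms.

3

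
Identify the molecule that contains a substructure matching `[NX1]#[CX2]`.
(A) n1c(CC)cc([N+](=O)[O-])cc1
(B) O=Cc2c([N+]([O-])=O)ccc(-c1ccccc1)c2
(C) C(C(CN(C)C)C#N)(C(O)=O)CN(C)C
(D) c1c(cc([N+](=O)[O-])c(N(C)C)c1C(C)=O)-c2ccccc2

[NX1]#[CX2] describes a nitrogen triple-bonded to a two-connected carbon (a nitrile).
(A) has a nitro group (-[N+](=O)[O-]) but there is no C#N triple bond.
(B) has a nitro group (-[N+](=O)[O-]) but there is no C#N triple bond.
(C) contains a nitrile (-C#N), which satisfies every atom and bond constraint.
(D) has a nitro group (-[N+](=O)[O-]) but there is no C#N triple bond.
So the answer is (C).

C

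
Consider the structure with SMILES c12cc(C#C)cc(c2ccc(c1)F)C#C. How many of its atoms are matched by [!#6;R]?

The query [!#6;R] means: non-carbon atom that is part of a ring.
Check the 15 heavy atoms by environment: 10× c (aromatic, in 6-ring) → no; 4× C (acyclic) → no; 1× F (acyclic) → no.
No environment satisfies the query, so 0 matching atoms.

0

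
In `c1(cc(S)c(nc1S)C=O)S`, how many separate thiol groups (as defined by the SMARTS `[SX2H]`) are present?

3

[SX2H] is the SMARTS for a thiol: an aliphatic sulfur with two connections, one being H.
The molecule carries 3 separate instances of a thiol (-SH) meeting every constraint; each maps to a distinct set of atoms, giving 3 matches.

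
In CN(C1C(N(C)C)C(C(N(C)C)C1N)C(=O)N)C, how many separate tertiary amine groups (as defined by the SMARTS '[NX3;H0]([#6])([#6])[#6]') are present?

3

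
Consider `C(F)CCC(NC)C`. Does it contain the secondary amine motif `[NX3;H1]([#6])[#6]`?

Yes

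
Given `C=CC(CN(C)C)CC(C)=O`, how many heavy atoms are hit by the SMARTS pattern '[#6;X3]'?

3

Check the 11 heavy atoms by environment: 6× C (X4) → no; 3× C (X3) → match; 1× N (X3) → no; 1× O (X1) → no.
That gives 3 matching atoms.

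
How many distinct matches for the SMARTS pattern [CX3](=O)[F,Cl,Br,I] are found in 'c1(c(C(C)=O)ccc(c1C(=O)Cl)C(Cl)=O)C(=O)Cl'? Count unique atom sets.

[CX3](=O)[F,Cl,Br,I] is the SMARTS for an acyl halide: a carbonyl carbon bonded to a halogen.
The molecule carries 3 separate instances of an acyl chloride (-C(=O)Cl) meeting every constraint; each maps to a distinct set of atoms, giving 3 matches.

3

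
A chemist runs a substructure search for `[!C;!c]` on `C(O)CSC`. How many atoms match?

The query [!C;!c] means: neither aliphatic nor aromatic carbon — same as [!#6].
Check the 5 heavy atoms by environment: 3× C → no; 1× S → match; 1× O → match.
Summing the matching environments: 1 + 1 = 2 matching atoms.

2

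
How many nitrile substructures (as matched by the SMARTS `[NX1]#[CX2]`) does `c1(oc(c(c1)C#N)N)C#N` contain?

[NX1]#[CX2] is the SMARTS for a nitrile: a nitrogen triple-bonded to a two-connected carbon.
The molecule carries 2 separate instances of a nitrile (-C#N) meeting every constraint; each maps to a distinct set of atoms, giving 2 matches.

2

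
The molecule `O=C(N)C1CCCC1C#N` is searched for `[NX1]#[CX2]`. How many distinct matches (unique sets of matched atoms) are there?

1

[NX1]#[CX2] is the SMARTS for a nitrile: a nitrogen triple-bonded to a two-connected carbon.
Exactly one fragment in the molecule meets all constraints, giving 1 match.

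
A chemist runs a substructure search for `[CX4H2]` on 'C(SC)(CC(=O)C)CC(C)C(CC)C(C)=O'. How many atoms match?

3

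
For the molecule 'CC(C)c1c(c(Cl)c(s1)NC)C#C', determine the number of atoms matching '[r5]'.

5

The query [r5] means: r5 matches atoms in a five-membered ring.
Check the 13 heavy atoms by environment: 1× s (aromatic, in 5-ring) → match; 4× c (aromatic, in 5-ring) → match; 6× C (acyclic) → no; 1× Cl (acyclic) → no; 1× N (acyclic) → no.
Summing the matching environments: 1 + 4 = 5 matching atoms.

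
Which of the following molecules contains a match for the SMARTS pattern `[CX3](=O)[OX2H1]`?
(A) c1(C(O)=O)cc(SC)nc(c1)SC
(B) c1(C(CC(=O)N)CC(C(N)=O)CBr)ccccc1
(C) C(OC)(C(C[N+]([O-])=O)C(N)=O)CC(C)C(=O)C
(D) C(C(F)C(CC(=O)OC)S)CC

A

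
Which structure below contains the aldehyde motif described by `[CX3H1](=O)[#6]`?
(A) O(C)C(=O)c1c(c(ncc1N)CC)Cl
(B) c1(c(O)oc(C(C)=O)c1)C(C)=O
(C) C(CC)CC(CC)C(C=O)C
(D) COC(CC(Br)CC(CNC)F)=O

C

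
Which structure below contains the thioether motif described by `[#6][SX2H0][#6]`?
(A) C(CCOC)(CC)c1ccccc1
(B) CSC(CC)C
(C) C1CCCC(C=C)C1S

B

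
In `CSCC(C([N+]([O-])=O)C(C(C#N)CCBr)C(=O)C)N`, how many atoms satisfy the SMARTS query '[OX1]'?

3

The query [OX1] means: aliphatic oxygen with one total connection — typically a carbonyl =O or an oxide.
Check the 19 heavy atoms by environment: 9× C (X4) → no; 1× Br (X1) → no; 1× C (X3) → no; 2× O (X1) → match; 1× N (X3) → no; 1× S (X2) → no; 1× C (X2) → no; 1× N (X1) → no; 1× N (charge +1, X3) → no; 1× O (charge -1, X1) → match.
Summing the matching environments: 2 + 1 = 3 matching atoms.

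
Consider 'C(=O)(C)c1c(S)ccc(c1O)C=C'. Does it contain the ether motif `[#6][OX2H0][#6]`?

No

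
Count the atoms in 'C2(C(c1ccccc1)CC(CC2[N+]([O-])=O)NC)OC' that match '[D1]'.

The query [D1] means: atom with exactly one heavy-atom neighbour (degree 1).
Check the 19 heavy atoms by environment: 4× C (D3) → no; 2× C (D2) → no; 1× c (aromatic, D3) → no; 5× c (aromatic, D2) → no; 1× N (charge +1, D3) → no; 1× O (charge -1, D1) → match; 1× O (D1) → match; 1× O (D2) → no; 2× C (D1) → match; 1× N (D2) → no.
Summing the matching environments: 1 + 1 + 2 = 4 matching atoms.

4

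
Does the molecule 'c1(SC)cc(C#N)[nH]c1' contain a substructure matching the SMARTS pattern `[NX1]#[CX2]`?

Yes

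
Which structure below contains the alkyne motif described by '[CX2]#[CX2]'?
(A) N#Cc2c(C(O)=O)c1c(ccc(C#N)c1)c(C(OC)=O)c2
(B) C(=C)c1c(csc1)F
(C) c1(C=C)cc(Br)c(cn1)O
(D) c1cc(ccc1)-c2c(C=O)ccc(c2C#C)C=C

[CX2]#[CX2] describes a carbon-carbon triple bond (an alkyne).
(A) has a nitrile (-C#N) but the triple bond is C#N, not C#C.
(B) has a vinyl group (-CH=CH2) but the C=C is a double bond; both carbons are CX3, not CX2.
(C) has a vinyl group (-CH=CH2) but the C=C is a double bond; both carbons are CX3, not CX2.
(D) contains an ethynyl group (-C#CH), which satisfies every atom and bond constraint.
So the answer is (D).

D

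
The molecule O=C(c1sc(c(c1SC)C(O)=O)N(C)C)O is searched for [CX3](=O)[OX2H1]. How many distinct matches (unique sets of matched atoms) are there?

2

[CX3](=O)[OX2H1] is the SMARTS for a carboxylic acid: an sp2 carbon double-bonded to O and single-bonded to an -OH oxygen.
The molecule carries 2 separate instances of a carboxylic acid group (-C(=O)OH) meeting every constraint; each maps to a distinct set of atoms, giving 2 matches.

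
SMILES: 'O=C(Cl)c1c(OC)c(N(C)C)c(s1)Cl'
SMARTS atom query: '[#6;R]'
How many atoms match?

Check the 14 heavy atoms by environment: 1× s (aromatic, in 5-ring) → no; 4× c (aromatic, in 5-ring) → match; 1× N (acyclic) → no; 4× C (acyclic) → no; 2× O (acyclic) → no; 2× Cl (acyclic) → no.
That gives 4 matching atoms.

4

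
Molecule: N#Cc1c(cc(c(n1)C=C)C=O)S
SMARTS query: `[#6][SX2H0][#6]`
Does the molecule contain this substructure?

The pattern [#6][SX2H0][#6] describes an aliphatic sulfur bridging two carbons with no H on the sulfur — a thioether.
The closest candidate here is a thiol (-SH), but the sulfur has H1, not H0 bridging two carbons. No other fragment satisfies the full query, so there is no match.

No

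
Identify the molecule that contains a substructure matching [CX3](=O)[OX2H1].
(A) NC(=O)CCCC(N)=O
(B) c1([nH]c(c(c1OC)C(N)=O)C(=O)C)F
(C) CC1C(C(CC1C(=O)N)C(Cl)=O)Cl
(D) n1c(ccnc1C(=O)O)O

D

[CX3](=O)[OX2H1] describes an sp2 carbon double-bonded to O and single-bonded to an -OH oxygen (a carboxylic acid).
(A) has a primary amide (-C(=O)NH2) but the carbonyl is bonded to N, not to an -OH oxygen.
(B) has a primary amide (-C(=O)NH2) but the carbonyl is bonded to N, not to an -OH oxygen.
(C) has a primary amide (-C(=O)NH2) but the carbonyl is bonded to N, not to an -OH oxygen.
(D) contains a carboxylic acid group (-C(=O)OH), which satisfies every atom and bond constraint.
So the answer is (D).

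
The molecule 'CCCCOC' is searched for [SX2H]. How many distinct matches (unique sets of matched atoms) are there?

0

[SX2H] is the SMARTS for a thiol: an aliphatic sulfur with two connections, one being H.
No fragment in the molecule satisfies every constraint, giving 0 matches.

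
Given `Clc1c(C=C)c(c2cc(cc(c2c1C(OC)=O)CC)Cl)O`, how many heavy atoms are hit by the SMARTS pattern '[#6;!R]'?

6

The query [#6;!R] means: carbon not in any ring.
Check the 21 heavy atoms by environment: 10× c (aromatic, in 6-ring) → no; 6× C (acyclic) → match; 3× O (acyclic) → no; 2× Cl (acyclic) → no.
That gives 6 matching atoms.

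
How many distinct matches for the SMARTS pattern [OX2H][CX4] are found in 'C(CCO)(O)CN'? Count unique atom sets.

[OX2H][CX4] is the SMARTS for an aliphatic alcohol: a hydroxyl oxygen bound to an sp3 (X4) carbon.
The molecule carries 2 separate instances of a hydroxyl group (-OH) meeting every constraint; each maps to a distinct set of atoms, giving 2 matches.

2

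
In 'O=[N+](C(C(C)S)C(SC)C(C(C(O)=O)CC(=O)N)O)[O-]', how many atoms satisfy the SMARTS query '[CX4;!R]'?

The query [CX4;!R] means: aliphatic carbon with four total connections, not in a ring.
Check the 20 heavy atoms by environment: 8× C (X4, acyclic) → match; 1× N (charge +1, X3, acyclic) → no; 1× O (charge -1, X1, acyclic) → no; 3× O (X1, acyclic) → no; 2× S (X2, acyclic) → no; 2× C (X3, acyclic) → no; 1× N (X3, acyclic) → no; 2× O (X2, acyclic) → no.
That gives 8 matching atoms.

8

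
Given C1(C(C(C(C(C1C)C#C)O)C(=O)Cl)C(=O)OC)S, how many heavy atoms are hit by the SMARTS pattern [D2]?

2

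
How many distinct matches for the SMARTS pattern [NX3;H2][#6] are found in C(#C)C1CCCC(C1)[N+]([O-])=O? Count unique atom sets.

0

[NX3;H2][#6] is the SMARTS for a primary amine: a trivalent nitrogen with two H attached to carbon.
The molecule has a nitro group (-[N+](=O)[O-]), but the nitrogen is [N+] with no H, not NX3H2; nothing else fits, so there are 0 matches.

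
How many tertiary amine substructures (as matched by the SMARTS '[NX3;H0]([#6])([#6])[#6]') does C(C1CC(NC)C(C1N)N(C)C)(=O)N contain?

[NX3;H0]([#6])([#6])[#6] is the SMARTS for a tertiary amine: a trivalent nitrogen with no H, bonded to three carbons.
Exactly one fragment in the molecule meets all constraints, giving 1 match.

1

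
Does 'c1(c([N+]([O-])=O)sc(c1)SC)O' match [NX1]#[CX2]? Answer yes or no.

No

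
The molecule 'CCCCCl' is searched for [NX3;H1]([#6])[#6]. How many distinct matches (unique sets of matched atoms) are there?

[NX3;H1]([#6])[#6] is the SMARTS for a secondary amine: a trivalent nitrogen with one H, bonded to two carbons.
No fragment in the molecule satisfies every constraint, giving 0 matches.

0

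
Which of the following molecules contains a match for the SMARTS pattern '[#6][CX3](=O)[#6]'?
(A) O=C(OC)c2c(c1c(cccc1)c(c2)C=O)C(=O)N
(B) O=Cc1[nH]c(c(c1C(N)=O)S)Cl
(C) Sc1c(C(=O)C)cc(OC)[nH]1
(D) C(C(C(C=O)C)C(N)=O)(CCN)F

[#6][CX3](=O)[#6] describes a carbonyl carbon (no H) flanked by two carbons (a ketone).
(A) has a methyl-ester group (-C(=O)OCH3) but one neighbour of the carbonyl carbon is O, not C.
(B) has an aldehyde (-CHO) but the carbonyl carbon has H1, so it is not flanked by two carbons.
(C) contains an acetyl/ketone group (-C(=O)CH3), which satisfies every atom and bond constraint.
(D) has an aldehyde (-CHO) but the carbonyl carbon has H1, so it is not flanked by two carbons.
So the answer is (C).

C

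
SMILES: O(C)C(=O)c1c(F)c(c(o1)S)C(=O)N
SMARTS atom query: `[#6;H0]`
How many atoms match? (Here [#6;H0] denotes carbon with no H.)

6

Check the 14 heavy atoms by environment: 1× o (aromatic, H0) → no; 4× c (aromatic, H0) → match; 2× C (H0) → match; 3× O (H0) → no; 1× C (H3) → no; 1× N (H2) → no; 1× S (H1) → no; 1× F (H0) → no.
Summing the matching environments: 4 + 2 = 6 matching atoms.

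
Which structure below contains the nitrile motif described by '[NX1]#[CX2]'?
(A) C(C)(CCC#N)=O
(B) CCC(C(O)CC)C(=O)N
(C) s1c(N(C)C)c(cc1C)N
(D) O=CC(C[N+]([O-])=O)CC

A

[NX1]#[CX2] describes a nitrogen triple-bonded to a two-connected carbon (a nitrile).
(A) contains a nitrile (-C#N), which satisfies every atom and bond constraint.
(B) has a primary amide (-C(=O)NH2) but the nitrogen is NX3, not NX1.
(C) has a primary amino group (-NH2) but the nitrogen is NX3 (three connections), not NX1 triple-bonded.
(D) has a nitro group (-[N+](=O)[O-]) but there is no C#N triple bond.
So the answer is (A).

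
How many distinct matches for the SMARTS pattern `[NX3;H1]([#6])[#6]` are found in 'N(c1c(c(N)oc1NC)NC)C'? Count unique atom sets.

[NX3;H1]([#6])[#6] is the SMARTS for a secondary amine: a trivalent nitrogen with one H, bonded to two carbons.
The molecule carries 3 separate instances of an N-methylamino group (-NHCH3) meeting every constraint; each maps to a distinct set of atoms, giving 3 matches.

3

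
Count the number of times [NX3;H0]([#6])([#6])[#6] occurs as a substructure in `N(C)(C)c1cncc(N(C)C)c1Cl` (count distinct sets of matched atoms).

2

[NX3;H0]([#6])([#6])[#6] is the SMARTS for a tertiary amine: a trivalent nitrogen with no H, bonded to three carbons.
The molecule carries 2 separate instances of a dimethylamino group (-N(CH3)2) meeting every constraint; each maps to a distinct set of atoms, giving 2 matches.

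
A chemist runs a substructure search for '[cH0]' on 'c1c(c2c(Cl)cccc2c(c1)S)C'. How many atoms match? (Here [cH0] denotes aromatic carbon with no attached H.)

5

The query [cH0] means: aromatic carbon with no attached hydrogen (substituted or ring-fusion).
Check the 13 heavy atoms by environment: 5× c (aromatic, H0) → match; 5× c (aromatic, H1) → no; 1× C (H3) → no; 1× Cl (H0) → no; 1× S (H1) → no.
That gives 5 matching atoms.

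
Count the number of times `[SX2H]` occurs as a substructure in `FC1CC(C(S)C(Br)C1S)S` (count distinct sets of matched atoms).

3

[SX2H] is the SMARTS for a thiol: an aliphatic sulfur with two connections, one being H.
The molecule carries 3 separate instances of a thiol (-SH) meeting every constraint; each maps to a distinct set of atoms, giving 3 matches.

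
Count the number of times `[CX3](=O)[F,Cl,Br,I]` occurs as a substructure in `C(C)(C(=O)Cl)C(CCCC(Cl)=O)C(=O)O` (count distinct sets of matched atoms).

2

[CX3](=O)[F,Cl,Br,I] is the SMARTS for an acyl halide: a carbonyl carbon bonded to a halogen.
The molecule carries 2 separate instances of an acyl chloride (-C(=O)Cl) meeting every constraint; each maps to a distinct set of atoms, giving 2 matches.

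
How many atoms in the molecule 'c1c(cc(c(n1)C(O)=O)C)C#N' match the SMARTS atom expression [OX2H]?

The query [OX2H] means: aliphatic oxygen with two connections, one of which is H — an -OH oxygen.
Check the 12 heavy atoms by environment: 1× n (aromatic, H0, X2) → no; 3× c (aromatic, H0, X3) → no; 2× c (aromatic, H1, X3) → no; 1× C (H0, X3) → no; 1× O (H0, X1) → no; 1× O (H1, X2) → match; 1× C (H3, X4) → no; 1× C (H0, X2) → no; 1× N (H0, X1) → no.
That gives 1 matching atom.

1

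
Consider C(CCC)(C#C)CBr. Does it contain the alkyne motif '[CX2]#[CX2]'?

The pattern [CX2]#[CX2] describes a carbon-carbon triple bond — an alkyne.
The molecule carries an ethynyl group (-C#CH), whose atoms satisfy every constraint of the query, so the pattern matches.

Yes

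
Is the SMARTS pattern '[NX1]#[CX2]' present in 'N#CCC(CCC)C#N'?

Yes

The pattern [NX1]#[CX2] describes a nitrogen triple-bonded to a two-connected carbon — a nitrile.
The molecule carries a nitrile (-C#N), whose atoms satisfy every constraint of the query, so the pattern matches.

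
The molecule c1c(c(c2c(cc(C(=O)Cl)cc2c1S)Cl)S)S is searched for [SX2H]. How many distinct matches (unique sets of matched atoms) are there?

[SX2H] is the SMARTS for a thiol: an aliphatic sulfur with two connections, one being H.
The molecule carries 3 separate instances of a thiol (-SH) meeting every constraint; each maps to a distinct set of atoms, giving 3 matches.

3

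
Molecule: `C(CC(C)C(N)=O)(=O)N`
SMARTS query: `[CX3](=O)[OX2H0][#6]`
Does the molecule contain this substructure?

No

The pattern [CX3](=O)[OX2H0][#6] describes a carbonyl carbon bonded to an oxygen that is itself bonded to carbon (no H on that O) — an ester.
The closest candidate here is a primary amide (-C(=O)NH2), but the carbonyl is bonded to N, not to an O-C linkage. No other fragment satisfies the full query, so there is no match.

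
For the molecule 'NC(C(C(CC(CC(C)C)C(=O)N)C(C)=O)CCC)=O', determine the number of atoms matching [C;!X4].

The query [C;!X4] means: aliphatic carbon that does not have four total connections.
Check the 20 heavy atoms by environment: 12× C (X4) → no; 3× C (X3) → match; 3× O (X1) → no; 2× N (X3) → no.
That gives 3 matching atoms.

3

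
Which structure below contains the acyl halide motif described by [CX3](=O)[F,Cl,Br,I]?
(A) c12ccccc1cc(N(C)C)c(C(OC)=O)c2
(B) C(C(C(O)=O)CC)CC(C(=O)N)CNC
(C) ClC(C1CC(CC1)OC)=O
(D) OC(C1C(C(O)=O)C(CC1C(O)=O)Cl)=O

[CX3](=O)[F,Cl,Br,I] describes a carbonyl carbon bonded to a halogen (an acyl halide).
(A) has a methyl-ester group (-C(=O)OCH3) but the carbonyl is bonded to -O-C, not to a halogen.
(B) has a carboxylic acid group (-C(=O)OH) but the carbonyl is bonded to -OH, not to a halogen.
(C) contains an acyl chloride (-C(=O)Cl), which satisfies every atom and bond constraint.
(D) has a chloro substituent but the Cl is not on a carbonyl carbon.
So the answer is (C).

C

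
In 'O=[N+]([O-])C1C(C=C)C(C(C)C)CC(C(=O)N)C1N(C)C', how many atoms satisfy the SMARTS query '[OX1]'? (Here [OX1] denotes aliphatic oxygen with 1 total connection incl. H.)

The query [OX1] means: aliphatic oxygen with one total connection — typically a carbonyl =O or an oxide.
Check the 20 heavy atoms by environment: 11× C (X4) → no; 3× C (X3) → no; 2× N (X3) → no; 1× N (charge +1, X3) → no; 1× O (charge -1, X1) → match; 2× O (X1) → match.
Summing the matching environments: 1 + 2 = 3 matching atoms.

3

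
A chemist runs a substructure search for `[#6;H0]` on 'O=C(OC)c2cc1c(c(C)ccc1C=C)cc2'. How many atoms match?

6

The query [#6;H0] means: any carbon with no attached hydrogen.
Check the 17 heavy atoms by environment: 5× c (aromatic, H0) → match; 5× c (aromatic, H1) → no; 1× C (H0) → match; 2× O (H0) → no; 2× C (H3) → no; 1× C (H1) → no; 1× C (H2) → no.
Summing the matching environments: 5 + 1 = 6 matching atoms.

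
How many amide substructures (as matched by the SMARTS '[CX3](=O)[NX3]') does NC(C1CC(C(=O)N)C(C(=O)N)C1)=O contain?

3

[CX3](=O)[NX3] is the SMARTS for an amide: a carbonyl carbon bonded to a trivalent nitrogen.
The molecule carries 3 separate instances of a primary amide (-C(=O)NH2) meeting every constraint; each maps to a distinct set of atoms, giving 3 matches.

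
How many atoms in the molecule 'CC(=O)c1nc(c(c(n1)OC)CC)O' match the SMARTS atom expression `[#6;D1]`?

The query [#6;D1] means: carbon bonded to exactly one heavy atom.
Check the 14 heavy atoms by environment: 2× n (aromatic, D2) → no; 4× c (aromatic, D3) → no; 1× C (D2) → no; 3× C (D1) → match; 2× O (D1) → no; 1× C (D3) → no; 1× O (D2) → no.
That gives 3 matching atoms.

3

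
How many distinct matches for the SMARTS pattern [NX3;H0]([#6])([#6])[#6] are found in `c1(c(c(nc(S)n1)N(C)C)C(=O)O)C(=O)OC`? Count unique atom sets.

1

[NX3;H0]([#6])([#6])[#6] is the SMARTS for a tertiary amine: a trivalent nitrogen with no H, bonded to three carbons.
Exactly one fragment in the molecule meets all constraints, giving 1 match.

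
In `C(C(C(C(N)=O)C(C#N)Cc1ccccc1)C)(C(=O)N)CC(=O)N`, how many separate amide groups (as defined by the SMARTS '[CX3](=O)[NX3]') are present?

3

[CX3](=O)[NX3] is the SMARTS for an amide: a carbonyl carbon bonded to a trivalent nitrogen.
The molecule carries 3 separate instances of a primary amide (-C(=O)NH2) meeting every constraint; each maps to a distinct set of atoms, giving 3 matches.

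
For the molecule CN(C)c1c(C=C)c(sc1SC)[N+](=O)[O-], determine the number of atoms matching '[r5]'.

The query [r5] means: r5 matches atoms in a five-membered ring.
Check the 15 heavy atoms by environment: 1× s (aromatic, in 5-ring) → match; 4× c (aromatic, in 5-ring) → match; 5× C (acyclic) → no; 1× N (charge +1, acyclic) → no; 1× O (charge -1, acyclic) → no; 1× O (acyclic) → no; 1× S (acyclic) → no; 1× N (acyclic) → no.
Summing the matching environments: 1 + 4 = 5 matching atoms.

5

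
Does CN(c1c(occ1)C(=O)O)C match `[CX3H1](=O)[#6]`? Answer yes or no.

No

The pattern [CX3H1](=O)[#6] describes an sp2 carbon with one H, double-bonded to O and single-bonded to carbon — an aldehyde.
The closest candidate here is a carboxylic acid group (-C(=O)OH), but the carbonyl carbon has H0 and is bonded to O, not H1. No other fragment satisfies the full query, so there is no match.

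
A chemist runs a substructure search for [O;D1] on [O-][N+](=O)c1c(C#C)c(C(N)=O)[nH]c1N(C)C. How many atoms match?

3

The query [O;D1] means: aliphatic oxygen bonded to exactly one heavy atom.
Check the 16 heavy atoms by environment: 1× n (aromatic, D2) → no; 4× c (aromatic, D3) → no; 1× N (charge +1, D3) → no; 1× O (charge -1, D1) → match; 2× O (D1) → match; 1× N (D3) → no; 3× C (D1) → no; 1× C (D2) → no; 1× C (D3) → no; 1× N (D1) → no.
Summing the matching environments: 1 + 2 = 3 matching atoms.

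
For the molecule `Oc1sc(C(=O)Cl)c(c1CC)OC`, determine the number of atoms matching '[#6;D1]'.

2

The query [#6;D1] means: carbon bonded to exactly one heavy atom.
Check the 13 heavy atoms by environment: 1× s (aromatic, D2) → no; 4× c (aromatic, D3) → no; 2× O (D1) → no; 1× C (D3) → no; 1× Cl (D1) → no; 1× O (D2) → no; 2× C (D1) → match; 1× C (D2) → no.
That gives 2 matching atoms.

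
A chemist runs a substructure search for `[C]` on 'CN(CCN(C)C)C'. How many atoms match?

The query [C] means: uppercase C matches aliphatic (non-aromatic) carbon only.
Check the 8 heavy atoms by environment: 6× C → match; 2× N → no.
That gives 6 matching atoms.

6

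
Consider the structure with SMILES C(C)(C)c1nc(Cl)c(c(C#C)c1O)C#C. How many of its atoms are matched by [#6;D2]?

The query [#6;D2] means: any carbon bonded to exactly two heavy atoms.
Check the 15 heavy atoms by environment: 1× n (aromatic, D2) → no; 5× c (aromatic, D3) → no; 2× C (D2) → match; 4× C (D1) → no; 1× O (D1) → no; 1× Cl (D1) → no; 1× C (D3) → no.
That gives 2 matching atoms.

2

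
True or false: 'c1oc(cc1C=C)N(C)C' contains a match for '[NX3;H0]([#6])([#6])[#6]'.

True

The pattern [NX3;H0]([#6])([#6])[#6] describes a trivalent nitrogen with no H, bonded to three carbons — a tertiary amine.
The molecule carries a dimethylamino group (-N(CH3)2), whose atoms satisfy every constraint of the query, so the pattern matches.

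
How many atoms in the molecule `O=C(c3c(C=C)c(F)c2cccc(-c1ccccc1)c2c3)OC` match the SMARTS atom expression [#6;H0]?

8

The query [#6;H0] means: any carbon with no attached hydrogen.
Check the 23 heavy atoms by environment: 7× c (aromatic, H0) → match; 9× c (aromatic, H1) → no; 1× C (H1) → no; 1× C (H2) → no; 1× F (H0) → no; 1× C (H0) → match; 2× O (H0) → no; 1× C (H3) → no.
Summing the matching environments: 7 + 1 = 8 matching atoms.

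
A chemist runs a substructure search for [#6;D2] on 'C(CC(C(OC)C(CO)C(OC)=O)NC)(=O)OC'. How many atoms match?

Check the 18 heavy atoms by environment: 2× C (D2) → match; 5× C (D3) → no; 3× O (D2) → no; 4× C (D1) → no; 3× O (D1) → no; 1× N (D2) → no.
That gives 2 matching atoms.

2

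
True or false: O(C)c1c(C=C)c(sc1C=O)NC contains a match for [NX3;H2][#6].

False

The pattern [NX3;H2][#6] describes a trivalent nitrogen with two H attached to carbon — a primary amine.
The closest candidate here is an N-methylamino group (-NHCH3), but the nitrogen bears two carbons and only one H (H1), not H2. No other fragment satisfies the full query, so there is no match.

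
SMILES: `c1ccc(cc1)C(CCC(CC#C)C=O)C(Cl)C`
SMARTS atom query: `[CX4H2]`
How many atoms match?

The query [CX4H2] means: sp3 carbon (X4) with exactly two hydrogens.
Check the 18 heavy atoms by environment: 3× C (H2, X4) → match; 3× C (H1, X4) → no; 1× C (H3, X4) → no; 1× C (H0, X2) → no; 1× C (H1, X2) → no; 1× c (aromatic, H0, X3) → no; 5× c (aromatic, H1, X3) → no; 1× Cl (H0, X1) → no; 1× C (H1, X3) → no; 1× O (H0, X1) → no.
That gives 3 matching atoms.

3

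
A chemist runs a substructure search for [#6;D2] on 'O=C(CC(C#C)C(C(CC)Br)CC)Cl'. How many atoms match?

The query [#6;D2] means: any carbon bonded to exactly two heavy atoms.
Check the 14 heavy atoms by environment: 3× C (D1) → no; 4× C (D2) → match; 4× C (D3) → no; 1× Br (D1) → no; 1× O (D1) → no; 1× Cl (D1) → no.
That gives 4 matching atoms.

4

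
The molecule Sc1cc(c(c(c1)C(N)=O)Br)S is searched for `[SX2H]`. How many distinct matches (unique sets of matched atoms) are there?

2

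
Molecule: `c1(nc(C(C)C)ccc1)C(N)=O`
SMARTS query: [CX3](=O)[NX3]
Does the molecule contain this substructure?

Yes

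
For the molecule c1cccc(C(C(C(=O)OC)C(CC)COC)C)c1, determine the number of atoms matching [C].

The query [C] means: uppercase C matches aliphatic (non-aromatic) carbon only.
Check the 19 heavy atoms by environment: 10× C → match; 6× c (aromatic) → no; 3× O → no.
That gives 10 matching atoms.

10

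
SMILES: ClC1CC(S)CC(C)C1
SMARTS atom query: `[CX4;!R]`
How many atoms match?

1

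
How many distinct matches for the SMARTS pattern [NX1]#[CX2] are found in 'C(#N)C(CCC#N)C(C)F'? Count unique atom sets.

2

[NX1]#[CX2] is the SMARTS for a nitrile: a nitrogen triple-bonded to a two-connected carbon.
The molecule carries 2 separate instances of a nitrile (-C#N) meeting every constraint; each maps to a distinct set of atoms, giving 2 matches.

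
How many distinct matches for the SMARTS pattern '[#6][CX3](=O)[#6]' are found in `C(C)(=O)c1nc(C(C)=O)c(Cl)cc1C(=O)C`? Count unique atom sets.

[#6][CX3](=O)[#6] is the SMARTS for a ketone: a carbonyl carbon (no H) flanked by two carbons.
The molecule carries 3 separate instances of an acetyl/ketone group (-C(=O)CH3) meeting every constraint; each maps to a distinct set of atoms, giving 3 matches.

3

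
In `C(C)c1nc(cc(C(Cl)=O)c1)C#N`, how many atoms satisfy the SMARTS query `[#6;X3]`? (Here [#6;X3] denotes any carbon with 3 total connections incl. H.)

6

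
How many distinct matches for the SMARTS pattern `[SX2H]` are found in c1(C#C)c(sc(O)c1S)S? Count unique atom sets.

2

[SX2H] is the SMARTS for a thiol: an aliphatic sulfur with two connections, one being H.
The molecule carries 2 separate instances of a thiol (-SH) meeting every constraint; each maps to a distinct set of atoms, giving 2 matches.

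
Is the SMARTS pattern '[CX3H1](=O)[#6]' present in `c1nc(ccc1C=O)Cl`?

The pattern [CX3H1](=O)[#6] describes an sp2 carbon with one H, double-bonded to O and single-bonded to carbon — an aldehyde.
The molecule carries an aldehyde (-CHO), whose atoms satisfy every constraint of the query, so the pattern matches.

Yes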